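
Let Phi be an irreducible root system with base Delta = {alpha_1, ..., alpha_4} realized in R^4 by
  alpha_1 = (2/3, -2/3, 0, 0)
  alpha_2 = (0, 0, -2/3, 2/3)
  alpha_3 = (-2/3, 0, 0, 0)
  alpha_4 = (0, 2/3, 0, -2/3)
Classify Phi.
B4

Compute the Cartan integers a_ij = 2(alpha_i, alpha_j)/(alpha_j, alpha_j); the resulting 4x4 Cartan matrix is
[[2, 0, -2, -1], [0, 2, 0, -1], [-1, 0, 2, 0], [-1, -1, 0, 2]].
The roots have two lengths (squared-length ratio 2:1); the short ones are alpha_{3}. The associated Dynkin diagram is a chain of 4 nodes with a double edge at one end; the terminal node there is the unique short simple root (B_4), so the type is B_4 (the algebra so(9)).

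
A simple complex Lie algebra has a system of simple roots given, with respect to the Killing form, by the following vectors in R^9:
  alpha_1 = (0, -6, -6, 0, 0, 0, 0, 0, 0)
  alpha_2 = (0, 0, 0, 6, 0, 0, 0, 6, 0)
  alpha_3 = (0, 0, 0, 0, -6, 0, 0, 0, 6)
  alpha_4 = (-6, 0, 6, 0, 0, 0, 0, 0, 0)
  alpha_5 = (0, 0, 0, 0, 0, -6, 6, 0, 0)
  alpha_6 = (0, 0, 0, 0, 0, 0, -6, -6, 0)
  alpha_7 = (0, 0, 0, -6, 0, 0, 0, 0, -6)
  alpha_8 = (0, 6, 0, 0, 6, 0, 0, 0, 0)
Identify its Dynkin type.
A8

Compute the Cartan integers a_ij = 2(alpha_i, alpha_j)/(alpha_j, alpha_j); the resulting 8x8 Cartan matrix is
[[2, 0, 0, -1, 0, 0, 0, -1], [0, 2, 0, 0, 0, -1, -1, 0], [0, 0, 2, 0, 0, 0, -1, -1], [-1, 0, 0, 2, 0, 0, 0, 0], [0, 0, 0, 0, 2, -1, 0, 0], [0, -1, 0, 0, -1, 2, 0, 0], [0, -1, -1, 0, 0, 0, 2, 0], [-1, 0, -1, 0, 0, 0, 0, 2]].
All simple roots have the same length, so the diagram is simply laced. The associated Dynkin diagram is a chain of 8 nodes with single edges (A_8), so the type is A_8 (the algebra sl(9)).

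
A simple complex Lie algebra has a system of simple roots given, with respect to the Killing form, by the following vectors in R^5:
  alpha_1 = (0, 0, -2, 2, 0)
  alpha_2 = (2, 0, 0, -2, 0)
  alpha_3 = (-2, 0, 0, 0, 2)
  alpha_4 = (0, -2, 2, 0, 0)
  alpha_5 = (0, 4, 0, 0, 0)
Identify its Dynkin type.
type C_5

Compute the Cartan integers a_ij = 2(alpha_i, alpha_j)/(alpha_j, alpha_j); the resulting 5x5 Cartan matrix is
[[2, -1, 0, -1, 0], [-1, 2, -1, 0, 0], [0, -1, 2, 0, 0], [-1, 0, 0, 2, -1], [0, 0, 0, -2, 2]].
The roots have two lengths (squared-length ratio 2:1); the short ones are alpha_{1,2,3,4}. The associated Dynkin diagram is a chain of 5 nodes with a double edge at one end; the terminal node there is the unique long simple root (C_5), so the type is C_5 (the algebra sp(10)).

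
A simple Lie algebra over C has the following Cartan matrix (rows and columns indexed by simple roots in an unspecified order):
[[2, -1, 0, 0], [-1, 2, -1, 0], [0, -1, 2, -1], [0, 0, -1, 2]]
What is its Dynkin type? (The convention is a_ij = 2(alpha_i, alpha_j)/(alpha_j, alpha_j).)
A_4 (sl(5))

The matrix has rank 4 with 2's on the diagonal. Reading the off-diagonal entries as Dynkin edges (a single edge where a_ij = a_ji = -1; a double or triple edge where a_ij * a_ji = 2 or 3), the diagram is a chain of 4 nodes with single edges (A_4). One simple-root ordering that puts it in standard form is (alpha_4, alpha_3, alpha_2, alpha_1). So the algebra is type A_4, i.e. sl(5).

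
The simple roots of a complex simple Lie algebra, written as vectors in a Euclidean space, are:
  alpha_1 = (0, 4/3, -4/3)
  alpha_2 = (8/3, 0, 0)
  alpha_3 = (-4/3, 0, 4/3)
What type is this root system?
C_3

Compute the Cartan integers a_ij = 2(alpha_i, alpha_j)/(alpha_j, alpha_j); the resulting 3x3 Cartan matrix is
[[2, 0, -1], [0, 2, -2], [-1, -1, 2]].
The roots have two lengths (squared-length ratio 2:1); the short ones are alpha_{1,3}. The associated Dynkin diagram is a chain of 3 nodes with a double edge at one end; the terminal node there is the unique long simple root (C_3), so the type is C_3 (the algebra sp(6)).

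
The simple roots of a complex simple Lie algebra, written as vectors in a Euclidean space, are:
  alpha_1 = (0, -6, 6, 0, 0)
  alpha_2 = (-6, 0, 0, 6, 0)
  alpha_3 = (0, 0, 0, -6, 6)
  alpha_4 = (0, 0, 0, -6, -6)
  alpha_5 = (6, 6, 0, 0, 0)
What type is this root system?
D_5 (so(10))

Compute the Cartan integers a_ij = 2(alpha_i, alpha_j)/(alpha_j, alpha_j); the resulting 5x5 Cartan matrix is
[[2, 0, 0, 0, -1], [0, 2, -1, -1, -1], [0, -1, 2, 0, 0], [0, -1, 0, 2, 0], [-1, -1, 0, 0, 2]].
All simple roots have the same length, so the diagram is simply laced. The associated Dynkin diagram is a chain of 3 nodes with a fork of two nodes at one end (D_5), so the type is D_5 (the algebra so(10)).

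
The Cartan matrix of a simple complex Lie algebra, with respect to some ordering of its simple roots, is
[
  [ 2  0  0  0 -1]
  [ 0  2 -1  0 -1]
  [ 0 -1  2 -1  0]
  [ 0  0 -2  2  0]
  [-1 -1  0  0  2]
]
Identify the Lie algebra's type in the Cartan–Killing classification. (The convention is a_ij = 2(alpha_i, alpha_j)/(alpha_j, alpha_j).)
C_5 (sp(10))

The matrix has rank 5 with 2's on the diagonal. Reading the off-diagonal entries as Dynkin edges (a single edge where a_ij = a_ji = -1; a double or triple edge where a_ij * a_ji = 2 or 3), the diagram is a chain of 5 nodes with a double edge at one end; the terminal node there is the unique long simple root (C_5). One simple-root ordering that puts it in standard form is (alpha_1, alpha_5, alpha_2, alpha_3, alpha_4). So the algebra is type C_5, i.e. sp(10).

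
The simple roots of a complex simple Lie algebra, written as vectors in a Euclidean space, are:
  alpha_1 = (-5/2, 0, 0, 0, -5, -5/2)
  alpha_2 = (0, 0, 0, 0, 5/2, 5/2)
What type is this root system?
Compute the Cartan integers a_ij = 2(alpha_i, alpha_j)/(alpha_j, alpha_j); the resulting 2x2 Cartan matrix is
[[2, -3], [-1, 2]].
The roots have two lengths (squared-length ratio 3:1); the short ones are alpha_{2}. The associated Dynkin diagram is two nodes joined by a triple edge (G_2), so the type is G_2.

G_2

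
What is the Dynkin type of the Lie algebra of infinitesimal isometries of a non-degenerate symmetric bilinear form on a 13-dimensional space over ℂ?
This is so(13) with 13 odd, which has dimension 13(13-1)/2 = 78 and rank (13-1)/2 = 6. In the classification of classical Lie algebras, the orthogonal algebra so(2n+1) in an odd number of variables has type B_n; here n = 6, so the Dynkin diagram is a chain of 6 nodes with a double edge at one end; the terminal node there is the unique short simple root (B_6). Hence the type is B_6.

type B_6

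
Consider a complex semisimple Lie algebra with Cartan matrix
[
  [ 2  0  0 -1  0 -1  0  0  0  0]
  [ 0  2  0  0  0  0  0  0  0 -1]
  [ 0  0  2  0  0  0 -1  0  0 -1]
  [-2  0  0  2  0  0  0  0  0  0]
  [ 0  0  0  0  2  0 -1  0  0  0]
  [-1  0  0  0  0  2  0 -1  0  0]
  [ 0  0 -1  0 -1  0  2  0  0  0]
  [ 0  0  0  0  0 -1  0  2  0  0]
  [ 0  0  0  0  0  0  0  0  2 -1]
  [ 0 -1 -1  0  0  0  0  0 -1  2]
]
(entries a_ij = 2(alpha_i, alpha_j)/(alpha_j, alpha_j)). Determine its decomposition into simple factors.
The diagram associated to this matrix has two connected components: the simple roots {alpha_1, alpha_4, alpha_6, alpha_8} form a chain of 4 nodes with a double edge at one end; the terminal node there is the unique long simple root (C_4), and {alpha_2, alpha_3, alpha_5, alpha_7, alpha_9, alpha_10} form a chain of 4 nodes with a fork of two nodes at one end (D_6). A semisimple Lie algebra decomposes uniquely as the direct sum of simple ideals, one per connected component of its Dynkin diagram, so g ≅ C_4 ⊕ D_6 (dimension 36 + 66 = 102).

type C_4 + type D_6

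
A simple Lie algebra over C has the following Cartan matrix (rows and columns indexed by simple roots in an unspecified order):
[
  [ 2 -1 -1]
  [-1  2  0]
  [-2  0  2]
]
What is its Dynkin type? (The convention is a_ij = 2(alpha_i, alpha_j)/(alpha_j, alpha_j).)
C3

The matrix has rank 3 with 2's on the diagonal. Reading the off-diagonal entries as Dynkin edges (a single edge where a_ij = a_ji = -1; a double or triple edge where a_ij * a_ji = 2 or 3), the diagram is a chain of 3 nodes with a double edge at one end; the terminal node there is the unique long simple root (C_3). One simple-root ordering that puts it in standard form is (alpha_2, alpha_1, alpha_3). So the algebra is type C_3, i.e. sp(6).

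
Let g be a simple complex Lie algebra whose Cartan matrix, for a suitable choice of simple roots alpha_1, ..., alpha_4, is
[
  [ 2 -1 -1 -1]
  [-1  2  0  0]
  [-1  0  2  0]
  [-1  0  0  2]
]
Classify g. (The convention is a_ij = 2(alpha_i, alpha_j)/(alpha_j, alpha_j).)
The matrix has rank 4 with 2's on the diagonal. Reading the off-diagonal entries as Dynkin edges (a single edge where a_ij = a_ji = -1; a double or triple edge where a_ij * a_ji = 2 or 3), the diagram is a chain of 2 nodes with a fork of two nodes at one end (D_4). One simple-root ordering that puts it in standard form is (alpha_4, alpha_1, alpha_2, alpha_3). So the algebra is type D_4, i.e. so(8).

D_4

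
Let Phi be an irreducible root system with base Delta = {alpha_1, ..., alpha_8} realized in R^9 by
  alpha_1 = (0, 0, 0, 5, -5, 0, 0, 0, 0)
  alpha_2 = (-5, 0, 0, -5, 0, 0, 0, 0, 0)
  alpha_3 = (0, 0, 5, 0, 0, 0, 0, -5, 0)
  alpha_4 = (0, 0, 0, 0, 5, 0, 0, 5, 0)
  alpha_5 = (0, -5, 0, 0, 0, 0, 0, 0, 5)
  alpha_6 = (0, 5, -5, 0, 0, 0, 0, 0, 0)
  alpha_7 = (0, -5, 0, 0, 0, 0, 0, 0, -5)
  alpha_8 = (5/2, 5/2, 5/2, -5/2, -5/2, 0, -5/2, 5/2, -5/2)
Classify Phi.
Compute the Cartan integers a_ij = 2(alpha_i, alpha_j)/(alpha_j, alpha_j); the resulting 8x8 Cartan matrix is
[[2, -1, 0, -1, 0, 0, 0, 0], [-1, 2, 0, 0, 0, 0, 0, 0], [0, 0, 2, -1, 0, -1, 0, 0], [-1, 0, -1, 2, 0, 0, 0, 0], [0, 0, 0, 0, 2, -1, 0, -1], [0, 0, -1, 0, -1, 2, -1, 0], [0, 0, 0, 0, 0, -1, 2, 0], [0, 0, 0, 0, -1, 0, 0, 2]].
All simple roots have the same length, so the diagram is simply laced. The associated Dynkin diagram is a chain of 7 nodes with one extra node attached to the third node from one end (E_8), so the type is E_8.

E8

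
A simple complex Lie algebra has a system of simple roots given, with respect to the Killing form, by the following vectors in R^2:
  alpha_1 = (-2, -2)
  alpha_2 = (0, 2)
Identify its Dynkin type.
Compute the Cartan integers a_ij = 2(alpha_i, alpha_j)/(alpha_j, alpha_j); the resulting 2x2 Cartan matrix is
[[2, -2], [-1, 2]].
The roots have two lengths (squared-length ratio 2:1); the short ones are alpha_{2}. The associated Dynkin diagram is a chain of 2 nodes with a double edge at one end; the terminal node there is the unique short simple root (B_2), so the type is B_2 (the algebra so(5)).

B_2 (so(5))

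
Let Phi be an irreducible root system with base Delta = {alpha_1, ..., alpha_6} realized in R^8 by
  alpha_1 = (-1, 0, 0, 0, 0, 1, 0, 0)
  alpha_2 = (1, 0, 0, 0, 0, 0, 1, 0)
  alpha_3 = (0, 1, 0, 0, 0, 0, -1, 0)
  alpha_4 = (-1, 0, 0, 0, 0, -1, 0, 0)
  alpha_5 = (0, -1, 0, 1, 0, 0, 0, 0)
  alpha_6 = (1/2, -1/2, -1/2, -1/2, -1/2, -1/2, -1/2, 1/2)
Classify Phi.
type E_6

Compute the Cartan integers a_ij = 2(alpha_i, alpha_j)/(alpha_j, alpha_j); the resulting 6x6 Cartan matrix is
[[2, -1, 0, 0, 0, -1], [-1, 2, -1, -1, 0, 0], [0, -1, 2, 0, -1, 0], [0, -1, 0, 2, 0, 0], [0, 0, -1, 0, 2, 0], [-1, 0, 0, 0, 0, 2]].
All simple roots have the same length, so the diagram is simply laced. The associated Dynkin diagram is a chain of 5 nodes with one extra node attached to the third node from one end (E_6), so the type is E_6.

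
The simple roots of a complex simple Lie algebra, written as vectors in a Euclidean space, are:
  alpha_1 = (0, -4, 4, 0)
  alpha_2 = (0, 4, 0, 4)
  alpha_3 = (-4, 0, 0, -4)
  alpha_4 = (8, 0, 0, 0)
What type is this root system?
Compute the Cartan integers a_ij = 2(alpha_i, alpha_j)/(alpha_j, alpha_j); the resulting 4x4 Cartan matrix is
[[2, -1, 0, 0], [-1, 2, -1, 0], [0, -1, 2, -1], [0, 0, -2, 2]].
The roots have two lengths (squared-length ratio 2:1); the short ones are alpha_{1,2,3}. The associated Dynkin diagram is a chain of 4 nodes with a double edge at one end; the terminal node there is the unique long simple root (C_4), so the type is C_4 (the algebra sp(8)).

C_4 (sp(8))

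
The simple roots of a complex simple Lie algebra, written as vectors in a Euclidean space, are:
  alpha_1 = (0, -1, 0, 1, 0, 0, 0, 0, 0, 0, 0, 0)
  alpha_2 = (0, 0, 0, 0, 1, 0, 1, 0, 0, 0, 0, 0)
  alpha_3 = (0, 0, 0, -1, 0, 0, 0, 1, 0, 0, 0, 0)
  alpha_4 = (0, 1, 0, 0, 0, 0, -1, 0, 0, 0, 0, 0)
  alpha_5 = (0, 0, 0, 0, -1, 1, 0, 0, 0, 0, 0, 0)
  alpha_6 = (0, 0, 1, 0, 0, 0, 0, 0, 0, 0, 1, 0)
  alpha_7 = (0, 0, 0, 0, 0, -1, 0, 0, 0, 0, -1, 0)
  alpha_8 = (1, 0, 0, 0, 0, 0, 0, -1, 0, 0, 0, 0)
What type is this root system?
Compute the Cartan integers a_ij = 2(alpha_i, alpha_j)/(alpha_j, alpha_j); the resulting 8x8 Cartan matrix is
[[2, 0, -1, -1, 0, 0, 0, 0], [0, 2, 0, -1, -1, 0, 0, 0], [-1, 0, 2, 0, 0, 0, 0, -1], [-1, -1, 0, 2, 0, 0, 0, 0], [0, -1, 0, 0, 2, 0, -1, 0], [0, 0, 0, 0, 0, 2, -1, 0], [0, 0, 0, 0, -1, -1, 2, 0], [0, 0, -1, 0, 0, 0, 0, 2]].
All simple roots have the same length, so the diagram is simply laced. The associated Dynkin diagram is a chain of 8 nodes with single edges (A_8), so the type is A_8 (the algebra sl(9)).

A_8 (sl(9))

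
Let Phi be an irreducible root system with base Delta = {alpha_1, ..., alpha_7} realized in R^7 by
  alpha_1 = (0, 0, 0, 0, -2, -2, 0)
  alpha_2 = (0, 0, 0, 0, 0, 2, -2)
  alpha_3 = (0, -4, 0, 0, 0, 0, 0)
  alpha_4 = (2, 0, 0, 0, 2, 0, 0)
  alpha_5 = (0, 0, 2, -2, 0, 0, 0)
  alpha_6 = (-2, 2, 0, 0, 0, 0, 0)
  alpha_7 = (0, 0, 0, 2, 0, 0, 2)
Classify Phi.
Compute the Cartan integers a_ij = 2(alpha_i, alpha_j)/(alpha_j, alpha_j); the resulting 7x7 Cartan matrix is
[[2, -1, 0, -1, 0, 0, 0], [-1, 2, 0, 0, 0, 0, -1], [0, 0, 2, 0, 0, -2, 0], [-1, 0, 0, 2, 0, -1, 0], [0, 0, 0, 0, 2, 0, -1], [0, 0, -1, -1, 0, 2, 0], [0, -1, 0, 0, -1, 0, 2]].
The roots have two lengths (squared-length ratio 2:1); the short ones are alpha_{1,2,4,5,6,7}. The associated Dynkin diagram is a chain of 7 nodes with a double edge at one end; the terminal node there is the unique long simple root (C_7), so the type is C_7 (the algebra sp(14)).

type C_7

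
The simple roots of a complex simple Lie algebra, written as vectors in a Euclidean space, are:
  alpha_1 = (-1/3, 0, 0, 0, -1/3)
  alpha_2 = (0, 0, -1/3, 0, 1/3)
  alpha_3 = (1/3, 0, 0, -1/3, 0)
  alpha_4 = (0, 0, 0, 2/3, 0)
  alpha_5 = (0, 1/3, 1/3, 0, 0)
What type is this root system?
Compute the Cartan integers a_ij = 2(alpha_i, alpha_j)/(alpha_j, alpha_j); the resulting 5x5 Cartan matrix is
[[2, -1, -1, 0, 0], [-1, 2, 0, 0, -1], [-1, 0, 2, -1, 0], [0, 0, -2, 2, 0], [0, -1, 0, 0, 2]].
The roots have two lengths (squared-length ratio 2:1); the short ones are alpha_{1,2,3,5}. The associated Dynkin diagram is a chain of 5 nodes with a double edge at one end; the terminal node there is the unique long simple root (C_5), so the type is C_5 (the algebra sp(10)).

type C_5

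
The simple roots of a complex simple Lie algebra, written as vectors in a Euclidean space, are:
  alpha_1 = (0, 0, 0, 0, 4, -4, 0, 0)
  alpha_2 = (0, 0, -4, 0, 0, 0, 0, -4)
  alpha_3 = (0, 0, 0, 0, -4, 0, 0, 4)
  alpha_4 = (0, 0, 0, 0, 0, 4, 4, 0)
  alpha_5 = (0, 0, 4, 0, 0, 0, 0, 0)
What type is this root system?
Compute the Cartan integers a_ij = 2(alpha_i, alpha_j)/(alpha_j, alpha_j); the resulting 5x5 Cartan matrix is
[[2, 0, -1, -1, 0], [0, 2, -1, 0, -2], [-1, -1, 2, 0, 0], [-1, 0, 0, 2, 0], [0, -1, 0, 0, 2]].
The roots have two lengths (squared-length ratio 2:1); the short ones are alpha_{5}. The associated Dynkin diagram is a chain of 5 nodes with a double edge at one end; the terminal node there is the unique short simple root (B_5), so the type is B_5 (the algebra so(11)).

B_5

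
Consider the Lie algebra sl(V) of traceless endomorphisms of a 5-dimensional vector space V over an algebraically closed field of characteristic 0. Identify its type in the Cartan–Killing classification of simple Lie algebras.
This is sl(5), which has dimension 5^2 - 1 = 24 and rank 5 - 1 = 4 (a Cartan subalgebra is the diagonal traceless matrices). In the classification of classical Lie algebras, the special linear algebra sl(n+1) has type A_n; here n = 4, so the Dynkin diagram is a chain of 4 nodes with single edges (A_4). Hence the type is A_4.

type A_4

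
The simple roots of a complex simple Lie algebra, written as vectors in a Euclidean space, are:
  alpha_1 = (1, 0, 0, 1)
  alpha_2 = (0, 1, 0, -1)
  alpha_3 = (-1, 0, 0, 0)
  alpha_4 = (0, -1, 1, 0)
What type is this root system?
B_4 (so(9))

Compute the Cartan integers a_ij = 2(alpha_i, alpha_j)/(alpha_j, alpha_j); the resulting 4x4 Cartan matrix is
[[2, -1, -2, 0], [-1, 2, 0, -1], [-1, 0, 2, 0], [0, -1, 0, 2]].
The roots have two lengths (squared-length ratio 2:1); the short ones are alpha_{3}. The associated Dynkin diagram is a chain of 4 nodes with a double edge at one end; the terminal node there is the unique short simple root (B_4), so the type is B_4 (the algebra so(9)).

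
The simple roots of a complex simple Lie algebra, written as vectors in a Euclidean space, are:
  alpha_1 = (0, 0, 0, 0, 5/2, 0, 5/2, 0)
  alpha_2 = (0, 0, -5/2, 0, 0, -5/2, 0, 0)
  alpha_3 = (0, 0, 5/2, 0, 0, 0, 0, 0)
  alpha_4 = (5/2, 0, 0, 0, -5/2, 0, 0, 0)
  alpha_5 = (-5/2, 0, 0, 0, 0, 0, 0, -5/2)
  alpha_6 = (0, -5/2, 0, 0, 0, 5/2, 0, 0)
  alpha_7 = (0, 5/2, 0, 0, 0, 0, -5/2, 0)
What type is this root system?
B_7 (so(15))

Compute the Cartan integers a_ij = 2(alpha_i, alpha_j)/(alpha_j, alpha_j); the resulting 7x7 Cartan matrix is
[[2, 0, 0, -1, 0, 0, -1], [0, 2, -2, 0, 0, -1, 0], [0, -1, 2, 0, 0, 0, 0], [-1, 0, 0, 2, -1, 0, 0], [0, 0, 0, -1, 2, 0, 0], [0, -1, 0, 0, 0, 2, -1], [-1, 0, 0, 0, 0, -1, 2]].
The roots have two lengths (squared-length ratio 2:1); the short ones are alpha_{3}. The associated Dynkin diagram is a chain of 7 nodes with a double edge at one end; the terminal node there is the unique short simple root (B_7), so the type is B_7 (the algebra so(15)).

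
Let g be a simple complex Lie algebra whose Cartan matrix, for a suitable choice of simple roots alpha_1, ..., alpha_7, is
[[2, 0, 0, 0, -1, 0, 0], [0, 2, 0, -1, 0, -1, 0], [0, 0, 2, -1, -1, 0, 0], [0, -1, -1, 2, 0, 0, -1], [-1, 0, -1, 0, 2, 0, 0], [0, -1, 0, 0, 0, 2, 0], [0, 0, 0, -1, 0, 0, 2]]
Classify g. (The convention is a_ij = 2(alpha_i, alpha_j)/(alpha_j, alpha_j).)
The matrix has rank 7 with 2's on the diagonal. Reading the off-diagonal entries as Dynkin edges (a single edge where a_ij = a_ji = -1; a double or triple edge where a_ij * a_ji = 2 or 3), the diagram is a chain of 6 nodes with one extra node attached to the third node from one end (E_7). One simple-root ordering that puts it in standard form is (alpha_6, alpha_7, alpha_2, alpha_4, alpha_3, alpha_5, alpha_1). So the algebra is type E_7.

type E_7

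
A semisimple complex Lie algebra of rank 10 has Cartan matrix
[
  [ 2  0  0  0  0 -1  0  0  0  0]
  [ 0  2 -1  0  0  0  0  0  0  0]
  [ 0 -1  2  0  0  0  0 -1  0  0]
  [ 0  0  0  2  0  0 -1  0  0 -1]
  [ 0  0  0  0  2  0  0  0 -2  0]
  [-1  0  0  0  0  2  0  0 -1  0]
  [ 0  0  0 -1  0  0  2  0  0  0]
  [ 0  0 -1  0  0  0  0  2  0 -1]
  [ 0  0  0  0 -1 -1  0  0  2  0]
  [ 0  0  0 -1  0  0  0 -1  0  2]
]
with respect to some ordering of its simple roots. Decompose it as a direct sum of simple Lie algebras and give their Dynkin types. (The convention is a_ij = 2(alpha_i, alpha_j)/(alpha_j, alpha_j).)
A_6 (sl(7)) + C_4 (sp(8))

The diagram associated to this matrix has two connected components: the simple roots {alpha_2, alpha_3, alpha_4, alpha_7, alpha_8, alpha_10} form a chain of 6 nodes with single edges (A_6), and {alpha_1, alpha_5, alpha_6, alpha_9} form a chain of 4 nodes with a double edge at one end; the terminal node there is the unique long simple root (C_4). A semisimple Lie algebra decomposes uniquely as the direct sum of simple ideals, one per connected component of its Dynkin diagram, so g ≅ A_6 ⊕ C_4 (dimension 48 + 36 = 84).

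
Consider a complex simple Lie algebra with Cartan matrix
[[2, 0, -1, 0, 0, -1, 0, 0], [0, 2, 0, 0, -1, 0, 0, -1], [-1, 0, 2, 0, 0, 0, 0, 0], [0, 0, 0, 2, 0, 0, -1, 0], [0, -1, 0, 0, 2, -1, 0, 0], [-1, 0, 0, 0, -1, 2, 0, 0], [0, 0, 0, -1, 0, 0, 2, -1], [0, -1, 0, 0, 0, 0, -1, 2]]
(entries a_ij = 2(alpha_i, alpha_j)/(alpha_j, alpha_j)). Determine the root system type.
A_8

The matrix has rank 8 with 2's on the diagonal. Reading the off-diagonal entries as Dynkin edges (a single edge where a_ij = a_ji = -1; a double or triple edge where a_ij * a_ji = 2 or 3), the diagram is a chain of 8 nodes with single edges (A_8). One simple-root ordering that puts it in standard form is (alpha_4, alpha_7, alpha_8, alpha_2, alpha_5, alpha_6, alpha_1, alpha_3). So the algebra is type A_8, i.e. sl(9).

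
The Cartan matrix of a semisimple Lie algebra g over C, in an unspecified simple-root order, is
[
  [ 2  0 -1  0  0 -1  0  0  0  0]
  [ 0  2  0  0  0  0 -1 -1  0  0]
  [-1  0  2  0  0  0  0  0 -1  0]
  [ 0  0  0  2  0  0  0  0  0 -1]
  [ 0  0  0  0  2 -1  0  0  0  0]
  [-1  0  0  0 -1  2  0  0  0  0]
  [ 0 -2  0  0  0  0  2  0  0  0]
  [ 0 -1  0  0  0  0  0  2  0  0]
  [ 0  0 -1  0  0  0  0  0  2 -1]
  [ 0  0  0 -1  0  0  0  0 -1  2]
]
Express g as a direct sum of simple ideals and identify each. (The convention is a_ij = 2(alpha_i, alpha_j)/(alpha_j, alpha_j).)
The diagram associated to this matrix has two connected components: the simple roots {alpha_1, alpha_3, alpha_4, alpha_5, alpha_6, alpha_9, alpha_10} form a chain of 7 nodes with single edges (A_7), and {alpha_2, alpha_7, alpha_8} form a chain of 3 nodes with a double edge at one end; the terminal node there is the unique long simple root (C_3). A semisimple Lie algebra decomposes uniquely as the direct sum of simple ideals, one per connected component of its Dynkin diagram, so g ≅ A_7 ⊕ C_3 (dimension 63 + 21 = 84).

A7 + C3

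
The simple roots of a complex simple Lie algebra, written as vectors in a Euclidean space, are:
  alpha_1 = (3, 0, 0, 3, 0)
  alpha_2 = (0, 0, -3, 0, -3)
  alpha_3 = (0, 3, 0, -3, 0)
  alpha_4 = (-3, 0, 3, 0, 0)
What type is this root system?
Compute the Cartan integers a_ij = 2(alpha_i, alpha_j)/(alpha_j, alpha_j); the resulting 4x4 Cartan matrix is
[[2, 0, -1, -1], [0, 2, 0, -1], [-1, 0, 2, 0], [-1, -1, 0, 2]].
All simple roots have the same length, so the diagram is simply laced. The associated Dynkin diagram is a chain of 4 nodes with single edges (A_4), so the type is A_4 (the algebra sl(5)).

A_4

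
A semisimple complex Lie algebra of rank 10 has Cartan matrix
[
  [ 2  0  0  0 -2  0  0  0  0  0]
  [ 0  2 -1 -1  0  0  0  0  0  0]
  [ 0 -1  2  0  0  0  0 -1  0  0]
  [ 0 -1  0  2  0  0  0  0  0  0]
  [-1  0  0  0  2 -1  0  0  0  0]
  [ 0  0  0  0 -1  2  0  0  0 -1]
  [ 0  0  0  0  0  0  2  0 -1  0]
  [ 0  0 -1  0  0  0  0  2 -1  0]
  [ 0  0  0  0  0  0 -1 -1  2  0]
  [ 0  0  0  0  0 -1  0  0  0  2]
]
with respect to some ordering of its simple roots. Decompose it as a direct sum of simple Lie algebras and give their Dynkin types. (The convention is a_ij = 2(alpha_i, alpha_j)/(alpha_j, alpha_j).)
A_6 (sl(7)) + C_4 (sp(8))

The diagram associated to this matrix has two connected components: the simple roots {alpha_2, alpha_3, alpha_4, alpha_7, alpha_8, alpha_9} form a chain of 6 nodes with single edges (A_6), and {alpha_1, alpha_5, alpha_6, alpha_10} form a chain of 4 nodes with a double edge at one end; the terminal node there is the unique long simple root (C_4). A semisimple Lie algebra decomposes uniquely as the direct sum of simple ideals, one per connected component of its Dynkin diagram, so g ≅ A_6 ⊕ C_4 (dimension 48 + 36 = 84).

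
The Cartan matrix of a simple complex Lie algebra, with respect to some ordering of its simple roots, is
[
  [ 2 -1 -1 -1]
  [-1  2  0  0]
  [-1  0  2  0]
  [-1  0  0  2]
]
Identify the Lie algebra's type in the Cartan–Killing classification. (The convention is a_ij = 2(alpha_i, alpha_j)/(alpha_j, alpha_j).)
D_4

The matrix has rank 4 with 2's on the diagonal. Reading the off-diagonal entries as Dynkin edges (a single edge where a_ij = a_ji = -1; a double or triple edge where a_ij * a_ji = 2 or 3), the diagram is a chain of 2 nodes with a fork of two nodes at one end (D_4). One simple-root ordering that puts it in standard form is (alpha_2, alpha_1, alpha_3, alpha_4). So the algebra is type D_4, i.e. so(8).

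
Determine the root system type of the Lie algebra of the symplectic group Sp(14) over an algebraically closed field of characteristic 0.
C_7 (sp(14))

This is sp(14), which has dimension 14(14+1)/2 = 105 and rank 14/2 = 7. In the classification of classical Lie algebras, the symplectic algebra sp(2n) has type C_n; here n = 7, so the Dynkin diagram is a chain of 7 nodes with a double edge at one end; the terminal node there is the unique long simple root (C_7). Hence the type is C_7.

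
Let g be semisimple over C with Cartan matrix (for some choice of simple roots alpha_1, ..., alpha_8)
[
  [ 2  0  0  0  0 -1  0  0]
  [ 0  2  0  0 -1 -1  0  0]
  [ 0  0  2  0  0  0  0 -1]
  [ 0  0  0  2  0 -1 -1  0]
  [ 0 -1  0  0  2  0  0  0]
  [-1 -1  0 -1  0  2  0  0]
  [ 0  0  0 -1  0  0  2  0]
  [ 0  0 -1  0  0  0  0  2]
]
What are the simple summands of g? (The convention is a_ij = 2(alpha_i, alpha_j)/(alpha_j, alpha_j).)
A_2 (sl(3)) + E_6

The diagram associated to this matrix has two connected components: the simple roots {alpha_3, alpha_8} form a chain of 2 nodes with single edges (A_2), and {alpha_1, alpha_2, alpha_4, alpha_5, alpha_6, alpha_7} form a chain of 5 nodes with one extra node attached to the third node from one end (E_6). A semisimple Lie algebra decomposes uniquely as the direct sum of simple ideals, one per connected component of its Dynkin diagram, so g ≅ A_2 ⊕ E_6 (dimension 8 + 78 = 86).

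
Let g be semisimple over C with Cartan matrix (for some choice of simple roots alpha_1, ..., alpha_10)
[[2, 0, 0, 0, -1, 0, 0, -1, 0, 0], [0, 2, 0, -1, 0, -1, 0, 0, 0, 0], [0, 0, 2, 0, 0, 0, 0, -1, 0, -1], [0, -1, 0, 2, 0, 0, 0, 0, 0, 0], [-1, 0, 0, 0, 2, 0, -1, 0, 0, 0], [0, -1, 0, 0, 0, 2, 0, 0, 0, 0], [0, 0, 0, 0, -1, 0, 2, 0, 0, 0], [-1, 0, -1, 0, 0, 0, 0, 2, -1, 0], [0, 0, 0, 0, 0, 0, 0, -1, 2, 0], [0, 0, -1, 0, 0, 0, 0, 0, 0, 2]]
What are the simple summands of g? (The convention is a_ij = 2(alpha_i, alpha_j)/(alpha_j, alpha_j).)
A_3 (sl(4)) ⊕ E_7

The diagram associated to this matrix has two connected components: the simple roots {alpha_2, alpha_4, alpha_6} form a chain of 3 nodes with single edges (A_3), and {alpha_1, alpha_3, alpha_5, alpha_7, alpha_8, alpha_9, alpha_10} form a chain of 6 nodes with one extra node attached to the third node from one end (E_7). A semisimple Lie algebra decomposes uniquely as the direct sum of simple ideals, one per connected component of its Dynkin diagram, so g ≅ A_3 ⊕ E_7 (dimension 15 + 133 = 148).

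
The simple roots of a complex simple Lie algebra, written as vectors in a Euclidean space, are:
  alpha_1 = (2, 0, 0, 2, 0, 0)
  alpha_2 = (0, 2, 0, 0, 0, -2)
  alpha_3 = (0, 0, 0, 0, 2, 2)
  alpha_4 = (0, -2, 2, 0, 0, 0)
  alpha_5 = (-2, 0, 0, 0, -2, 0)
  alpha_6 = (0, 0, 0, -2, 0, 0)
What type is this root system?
B_6

Compute the Cartan integers a_ij = 2(alpha_i, alpha_j)/(alpha_j, alpha_j); the resulting 6x6 Cartan matrix is
[[2, 0, 0, 0, -1, -2], [0, 2, -1, -1, 0, 0], [0, -1, 2, 0, -1, 0], [0, -1, 0, 2, 0, 0], [-1, 0, -1, 0, 2, 0], [-1, 0, 0, 0, 0, 2]].
The roots have two lengths (squared-length ratio 2:1); the short ones are alpha_{6}. The associated Dynkin diagram is a chain of 6 nodes with a double edge at one end; the terminal node there is the unique short simple root (B_6), so the type is B_6 (the algebra so(13)).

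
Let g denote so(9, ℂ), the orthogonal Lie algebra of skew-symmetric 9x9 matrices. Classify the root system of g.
B_4

This is so(9) with 9 odd, which has dimension 9(9-1)/2 = 36 and rank (9-1)/2 = 4. In the classification of classical Lie algebras, the orthogonal algebra so(2n+1) in an odd number of variables has type B_n; here n = 4, so the Dynkin diagram is a chain of 4 nodes with a double edge at one end; the terminal node there is the unique short simple root (B_4). Hence the type is B_4.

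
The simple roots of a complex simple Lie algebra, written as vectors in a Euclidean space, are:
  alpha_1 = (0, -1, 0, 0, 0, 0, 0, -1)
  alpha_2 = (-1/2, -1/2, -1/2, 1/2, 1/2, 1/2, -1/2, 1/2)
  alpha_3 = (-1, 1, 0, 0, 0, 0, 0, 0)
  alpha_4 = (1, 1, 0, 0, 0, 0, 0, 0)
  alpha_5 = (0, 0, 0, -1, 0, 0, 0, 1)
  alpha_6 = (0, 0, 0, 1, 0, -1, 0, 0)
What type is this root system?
Compute the Cartan integers a_ij = 2(alpha_i, alpha_j)/(alpha_j, alpha_j); the resulting 6x6 Cartan matrix is
[[2, 0, -1, -1, -1, 0], [0, 2, 0, -1, 0, 0], [-1, 0, 2, 0, 0, 0], [-1, -1, 0, 2, 0, 0], [-1, 0, 0, 0, 2, -1], [0, 0, 0, 0, -1, 2]].
All simple roots have the same length, so the diagram is simply laced. The associated Dynkin diagram is a chain of 5 nodes with one extra node attached to the third node from one end (E_6), so the type is E_6.

E6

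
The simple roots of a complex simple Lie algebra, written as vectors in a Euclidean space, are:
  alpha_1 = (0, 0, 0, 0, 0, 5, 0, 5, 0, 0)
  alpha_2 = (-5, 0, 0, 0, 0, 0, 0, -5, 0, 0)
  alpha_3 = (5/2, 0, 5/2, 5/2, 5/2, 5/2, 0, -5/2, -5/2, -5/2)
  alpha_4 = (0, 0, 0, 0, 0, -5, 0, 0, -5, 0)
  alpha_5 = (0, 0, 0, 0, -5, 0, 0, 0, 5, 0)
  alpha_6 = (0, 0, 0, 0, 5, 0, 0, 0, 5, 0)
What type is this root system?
Compute the Cartan integers a_ij = 2(alpha_i, alpha_j)/(alpha_j, alpha_j); the resulting 6x6 Cartan matrix is
[[2, -1, 0, -1, 0, 0], [-1, 2, 0, 0, 0, 0], [0, 0, 2, 0, -1, 0], [-1, 0, 0, 2, -1, -1], [0, 0, -1, -1, 2, 0], [0, 0, 0, -1, 0, 2]].
All simple roots have the same length, so the diagram is simply laced. The associated Dynkin diagram is a chain of 5 nodes with one extra node attached to the third node from one end (E_6), so the type is E_6.

E_6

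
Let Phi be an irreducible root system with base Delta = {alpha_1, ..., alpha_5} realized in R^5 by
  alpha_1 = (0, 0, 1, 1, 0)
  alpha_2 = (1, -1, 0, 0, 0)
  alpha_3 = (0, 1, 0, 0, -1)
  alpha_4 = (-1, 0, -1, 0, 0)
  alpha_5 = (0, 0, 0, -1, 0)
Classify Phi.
Compute the Cartan integers a_ij = 2(alpha_i, alpha_j)/(alpha_j, alpha_j); the resulting 5x5 Cartan matrix is
[[2, 0, 0, -1, -2], [0, 2, -1, -1, 0], [0, -1, 2, 0, 0], [-1, -1, 0, 2, 0], [-1, 0, 0, 0, 2]].
The roots have two lengths (squared-length ratio 2:1); the short ones are alpha_{5}. The associated Dynkin diagram is a chain of 5 nodes with a double edge at one end; the terminal node there is the unique short simple root (B_5), so the type is B_5 (the algebra so(11)).

type B_5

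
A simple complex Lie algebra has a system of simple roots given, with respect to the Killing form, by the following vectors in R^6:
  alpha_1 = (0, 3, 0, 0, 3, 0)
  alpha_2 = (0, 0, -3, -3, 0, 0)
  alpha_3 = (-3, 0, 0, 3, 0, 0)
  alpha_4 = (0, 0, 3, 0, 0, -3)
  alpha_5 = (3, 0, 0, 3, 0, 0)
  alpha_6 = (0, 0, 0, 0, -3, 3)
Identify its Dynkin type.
D_6

Compute the Cartan integers a_ij = 2(alpha_i, alpha_j)/(alpha_j, alpha_j); the resulting 6x6 Cartan matrix is
[[2, 0, 0, 0, 0, -1], [0, 2, -1, -1, -1, 0], [0, -1, 2, 0, 0, 0], [0, -1, 0, 2, 0, -1], [0, -1, 0, 0, 2, 0], [-1, 0, 0, -1, 0, 2]].
All simple roots have the same length, so the diagram is simply laced. The associated Dynkin diagram is a chain of 4 nodes with a fork of two nodes at one end (D_6), so the type is D_6 (the algebra so(12)).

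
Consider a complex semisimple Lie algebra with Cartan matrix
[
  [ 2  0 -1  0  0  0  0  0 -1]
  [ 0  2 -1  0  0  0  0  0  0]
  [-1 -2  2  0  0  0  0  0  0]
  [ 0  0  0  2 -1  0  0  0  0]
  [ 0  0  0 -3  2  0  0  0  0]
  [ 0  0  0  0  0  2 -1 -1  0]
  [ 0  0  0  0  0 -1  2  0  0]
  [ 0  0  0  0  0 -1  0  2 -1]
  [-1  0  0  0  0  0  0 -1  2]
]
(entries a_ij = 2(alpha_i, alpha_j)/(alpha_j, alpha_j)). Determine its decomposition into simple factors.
type B_7 ⊕ type G_2

The diagram associated to this matrix has two connected components: the simple roots {alpha_1, alpha_2, alpha_3, alpha_6, alpha_7, alpha_8, alpha_9} form a chain of 7 nodes with a double edge at one end; the terminal node there is the unique short simple root (B_7), and {alpha_4, alpha_5} form two nodes joined by a triple edge (G_2). A semisimple Lie algebra decomposes uniquely as the direct sum of simple ideals, one per connected component of its Dynkin diagram, so g ≅ B_7 ⊕ G_2 (dimension 105 + 14 = 119).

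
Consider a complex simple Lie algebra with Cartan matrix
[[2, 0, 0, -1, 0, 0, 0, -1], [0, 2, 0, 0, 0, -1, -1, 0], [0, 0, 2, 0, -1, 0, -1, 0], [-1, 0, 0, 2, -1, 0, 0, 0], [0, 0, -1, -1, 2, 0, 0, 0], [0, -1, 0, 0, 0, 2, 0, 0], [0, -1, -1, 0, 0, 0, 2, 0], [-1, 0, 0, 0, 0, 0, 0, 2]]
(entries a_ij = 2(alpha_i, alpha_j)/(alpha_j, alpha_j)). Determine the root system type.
The matrix has rank 8 with 2's on the diagonal. Reading the off-diagonal entries as Dynkin edges (a single edge where a_ij = a_ji = -1; a double or triple edge where a_ij * a_ji = 2 or 3), the diagram is a chain of 8 nodes with single edges (A_8). One simple-root ordering that puts it in standard form is (alpha_8, alpha_1, alpha_4, alpha_5, alpha_3, alpha_7, alpha_2, alpha_6). So the algebra is type A_8, i.e. sl(9).

type A_8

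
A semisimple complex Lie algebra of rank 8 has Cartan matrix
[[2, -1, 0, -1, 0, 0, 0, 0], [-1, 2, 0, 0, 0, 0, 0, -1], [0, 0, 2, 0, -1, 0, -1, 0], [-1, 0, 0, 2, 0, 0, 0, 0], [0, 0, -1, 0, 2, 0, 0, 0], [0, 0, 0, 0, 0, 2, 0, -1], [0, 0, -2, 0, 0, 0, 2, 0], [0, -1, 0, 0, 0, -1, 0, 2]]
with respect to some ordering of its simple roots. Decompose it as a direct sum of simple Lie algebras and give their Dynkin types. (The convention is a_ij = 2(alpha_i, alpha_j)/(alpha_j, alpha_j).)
A_5 + C_3

The diagram associated to this matrix has two connected components: the simple roots {alpha_1, alpha_2, alpha_4, alpha_6, alpha_8} form a chain of 5 nodes with single edges (A_5), and {alpha_3, alpha_5, alpha_7} form a chain of 3 nodes with a double edge at one end; the terminal node there is the unique long simple root (C_3). A semisimple Lie algebra decomposes uniquely as the direct sum of simple ideals, one per connected component of its Dynkin diagram, so g ≅ A_5 ⊕ C_3 (dimension 35 + 21 = 56).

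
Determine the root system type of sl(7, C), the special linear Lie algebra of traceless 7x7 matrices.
type A_6

This is sl(7), which has dimension 7^2 - 1 = 48 and rank 7 - 1 = 6 (a Cartan subalgebra is the diagonal traceless matrices). In the classification of classical Lie algebras, the special linear algebra sl(n+1) has type A_n; here n = 6, so the Dynkin diagram is a chain of 6 nodes with single edges (A_6). Hence the type is A_6.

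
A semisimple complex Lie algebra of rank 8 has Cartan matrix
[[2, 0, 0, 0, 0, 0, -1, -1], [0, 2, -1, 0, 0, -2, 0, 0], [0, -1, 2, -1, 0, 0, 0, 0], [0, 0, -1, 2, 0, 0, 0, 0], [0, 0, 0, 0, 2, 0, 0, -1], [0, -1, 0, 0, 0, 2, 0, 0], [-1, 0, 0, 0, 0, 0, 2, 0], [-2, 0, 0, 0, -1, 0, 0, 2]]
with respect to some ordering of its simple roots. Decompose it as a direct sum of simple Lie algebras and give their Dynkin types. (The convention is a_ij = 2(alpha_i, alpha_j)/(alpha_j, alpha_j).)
type B_4 ⊕ type F_4

The diagram associated to this matrix has two connected components: the simple roots {alpha_2, alpha_3, alpha_4, alpha_6} form a chain of 4 nodes with a double edge at one end; the terminal node there is the unique short simple root (B_4), and {alpha_1, alpha_5, alpha_7, alpha_8} form a chain of 4 nodes with a double edge between the middle two (F_4). A semisimple Lie algebra decomposes uniquely as the direct sum of simple ideals, one per connected component of its Dynkin diagram, so g ≅ B_4 ⊕ F_4 (dimension 36 + 52 = 88).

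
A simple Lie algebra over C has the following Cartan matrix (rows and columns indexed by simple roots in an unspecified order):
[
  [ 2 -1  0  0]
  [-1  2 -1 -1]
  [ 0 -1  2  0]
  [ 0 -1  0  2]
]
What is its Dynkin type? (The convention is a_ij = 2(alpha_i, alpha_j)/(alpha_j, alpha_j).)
The matrix has rank 4 with 2's on the diagonal. Reading the off-diagonal entries as Dynkin edges (a single edge where a_ij = a_ji = -1; a double or triple edge where a_ij * a_ji = 2 or 3), the diagram is a chain of 2 nodes with a fork of two nodes at one end (D_4). One simple-root ordering that puts it in standard form is (alpha_1, alpha_2, alpha_3, alpha_4). So the algebra is type D_4, i.e. so(8).

D_4 (so(8))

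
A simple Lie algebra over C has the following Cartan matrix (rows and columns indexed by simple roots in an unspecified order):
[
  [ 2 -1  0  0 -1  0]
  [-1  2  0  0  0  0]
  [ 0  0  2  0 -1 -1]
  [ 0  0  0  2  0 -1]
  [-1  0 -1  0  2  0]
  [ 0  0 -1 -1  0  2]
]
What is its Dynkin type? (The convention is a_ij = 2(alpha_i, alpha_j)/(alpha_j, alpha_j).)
The matrix has rank 6 with 2's on the diagonal. Reading the off-diagonal entries as Dynkin edges (a single edge where a_ij = a_ji = -1; a double or triple edge where a_ij * a_ji = 2 or 3), the diagram is a chain of 6 nodes with single edges (A_6). One simple-root ordering that puts it in standard form is (alpha_2, alpha_1, alpha_5, alpha_3, alpha_6, alpha_4). So the algebra is type A_6, i.e. sl(7).

A_6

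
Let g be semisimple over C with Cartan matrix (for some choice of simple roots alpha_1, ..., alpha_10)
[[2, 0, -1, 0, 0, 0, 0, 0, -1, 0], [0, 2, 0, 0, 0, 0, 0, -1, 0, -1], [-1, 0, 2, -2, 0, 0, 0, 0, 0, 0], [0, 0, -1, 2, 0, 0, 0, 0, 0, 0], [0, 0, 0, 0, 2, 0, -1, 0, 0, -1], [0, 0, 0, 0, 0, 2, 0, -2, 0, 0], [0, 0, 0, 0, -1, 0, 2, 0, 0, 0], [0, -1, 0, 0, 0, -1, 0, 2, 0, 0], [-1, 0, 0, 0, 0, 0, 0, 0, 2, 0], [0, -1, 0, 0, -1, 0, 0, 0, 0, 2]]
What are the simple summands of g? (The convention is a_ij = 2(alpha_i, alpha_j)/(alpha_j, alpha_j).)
The diagram associated to this matrix has two connected components: the simple roots {alpha_1, alpha_3, alpha_4, alpha_9} form a chain of 4 nodes with a double edge at one end; the terminal node there is the unique short simple root (B_4), and {alpha_2, alpha_5, alpha_6, alpha_7, alpha_8, alpha_10} form a chain of 6 nodes with a double edge at one end; the terminal node there is the unique long simple root (C_6). A semisimple Lie algebra decomposes uniquely as the direct sum of simple ideals, one per connected component of its Dynkin diagram, so g ≅ B_4 ⊕ C_6 (dimension 36 + 78 = 114).

B4 ⊕ C6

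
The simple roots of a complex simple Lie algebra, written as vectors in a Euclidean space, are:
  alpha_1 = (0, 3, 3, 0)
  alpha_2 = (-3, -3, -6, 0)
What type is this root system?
Compute the Cartan integers a_ij = 2(alpha_i, alpha_j)/(alpha_j, alpha_j); the resulting 2x2 Cartan matrix is
[[2, -1], [-3, 2]].
The roots have two lengths (squared-length ratio 3:1); the short ones are alpha_{1}. The associated Dynkin diagram is two nodes joined by a triple edge (G_2), so the type is G_2.

G_2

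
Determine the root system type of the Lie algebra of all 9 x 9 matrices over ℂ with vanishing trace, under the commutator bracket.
A8

This is sl(9), which has dimension 9^2 - 1 = 80 and rank 9 - 1 = 8 (a Cartan subalgebra is the diagonal traceless matrices). In the classification of classical Lie algebras, the special linear algebra sl(n+1) has type A_n; here n = 8, so the Dynkin diagram is a chain of 8 nodes with single edges (A_8). Hence the type is A_8.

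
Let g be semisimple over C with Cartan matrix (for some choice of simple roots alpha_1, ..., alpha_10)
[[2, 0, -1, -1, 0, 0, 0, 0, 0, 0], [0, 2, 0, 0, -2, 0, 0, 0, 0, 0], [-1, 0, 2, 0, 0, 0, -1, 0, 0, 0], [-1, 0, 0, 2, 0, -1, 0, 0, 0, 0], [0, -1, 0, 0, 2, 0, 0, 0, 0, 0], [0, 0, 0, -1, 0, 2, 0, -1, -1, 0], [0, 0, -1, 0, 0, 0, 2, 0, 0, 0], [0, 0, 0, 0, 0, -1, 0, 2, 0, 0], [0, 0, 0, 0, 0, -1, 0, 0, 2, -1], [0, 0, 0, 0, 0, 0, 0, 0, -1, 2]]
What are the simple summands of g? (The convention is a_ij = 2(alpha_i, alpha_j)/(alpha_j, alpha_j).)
The diagram associated to this matrix has two connected components: the simple roots {alpha_2, alpha_5} form a chain of 2 nodes with a double edge at one end; the terminal node there is the unique short simple root (B_2), and {alpha_1, alpha_3, alpha_4, alpha_6, alpha_7, alpha_8, alpha_9, alpha_10} form a chain of 7 nodes with one extra node attached to the third node from one end (E_8). A semisimple Lie algebra decomposes uniquely as the direct sum of simple ideals, one per connected component of its Dynkin diagram, so g ≅ B_2 ⊕ E_8 (dimension 10 + 248 = 258).

type B_2 ⊕ type E_8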